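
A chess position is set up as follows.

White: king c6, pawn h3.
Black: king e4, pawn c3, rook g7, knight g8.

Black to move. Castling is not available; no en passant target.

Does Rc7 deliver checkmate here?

After Rc7: white king on c6; in check: yes, from the black rook on c7.
White has 4 legal replies: Kxc7, Kd6, Kb6, Kb5.
In check but a legal move exists → not checkmate.

no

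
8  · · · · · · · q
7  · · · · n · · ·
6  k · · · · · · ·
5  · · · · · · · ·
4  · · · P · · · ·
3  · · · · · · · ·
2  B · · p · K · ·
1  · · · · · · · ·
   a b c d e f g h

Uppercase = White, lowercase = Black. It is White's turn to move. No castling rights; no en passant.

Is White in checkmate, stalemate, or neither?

neither

White to move; white king on f2.
In check: no.
Legal moves for White: Kg3, Kf3, Ke3, Kg2, Ke2, Kg1, Kf1, Bg8, Bf7, Be6, Bd5, Bc4+, Bb3, Bb1, d5.
White has 15 legal moves and is not in check → neither.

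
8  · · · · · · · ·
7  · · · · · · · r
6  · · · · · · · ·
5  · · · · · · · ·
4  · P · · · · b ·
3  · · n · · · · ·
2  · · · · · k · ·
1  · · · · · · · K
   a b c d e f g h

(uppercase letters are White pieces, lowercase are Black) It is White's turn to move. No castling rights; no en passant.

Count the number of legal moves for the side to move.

0

White to move; king on h1.
In check: yes, from the black rook on h7.
Legal moves: none.
Count: 0.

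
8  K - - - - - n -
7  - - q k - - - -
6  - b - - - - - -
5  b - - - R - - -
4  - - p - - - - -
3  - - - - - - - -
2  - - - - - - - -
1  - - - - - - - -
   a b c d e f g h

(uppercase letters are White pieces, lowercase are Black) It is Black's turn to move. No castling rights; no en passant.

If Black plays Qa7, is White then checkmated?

After Qa7: white king on a8; in check: yes, from the black queen on a7.
King squares — a7: attacked by Bb6; b7: attacked by Qa7; b8: attacked by Qa7.
White has no legal moves → checkmate.

yes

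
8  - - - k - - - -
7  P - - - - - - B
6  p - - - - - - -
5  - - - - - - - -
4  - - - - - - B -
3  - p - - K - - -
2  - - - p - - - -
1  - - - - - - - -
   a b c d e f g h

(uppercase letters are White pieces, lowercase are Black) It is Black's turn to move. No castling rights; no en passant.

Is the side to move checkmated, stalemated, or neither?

Black to move; black king on d8.
In check: no.
Legal moves for Black: Ke8, Ke7, Kc7, a5, b2, d1=Q, d1=R, d1=B, d1=N+.
Black has 9 legal moves and is not in check → neither.

neither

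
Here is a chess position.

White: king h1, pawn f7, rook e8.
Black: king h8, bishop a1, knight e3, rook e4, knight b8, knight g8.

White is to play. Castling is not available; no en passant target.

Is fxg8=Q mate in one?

yes

After fxg8=Q: black king on h8; in check: yes, from the white queen on g8.
King squares — g7: attacked by Qg8; h7: attacked by Qg8; g8: attacked by Re8.
Black has no legal moves → checkmate.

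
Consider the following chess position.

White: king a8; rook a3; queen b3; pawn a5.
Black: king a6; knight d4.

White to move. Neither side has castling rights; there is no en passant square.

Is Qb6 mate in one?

After Qb6: black king on a6; in check: yes, from the white queen on b6.
King squares — a5: attacked by Ra3; b5: attacked by Qb6; b6: attacked by Pa5; a7: attacked by Qb6; b7: attacked by Qb6.
Black has no legal moves → checkmate.

yes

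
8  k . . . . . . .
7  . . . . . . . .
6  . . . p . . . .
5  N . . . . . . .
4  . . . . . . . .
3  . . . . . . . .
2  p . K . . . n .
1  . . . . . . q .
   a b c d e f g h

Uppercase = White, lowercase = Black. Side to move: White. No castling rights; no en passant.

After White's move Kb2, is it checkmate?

no

After Kb2: black king on a8; in check: no.
Black is not in check, so this cannot be checkmate.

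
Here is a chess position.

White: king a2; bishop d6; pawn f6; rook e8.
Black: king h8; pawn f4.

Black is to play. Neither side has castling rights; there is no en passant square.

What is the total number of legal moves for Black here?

Black to move; king on h8.
In check: yes, from the white rook on e8.
Legal moves: Kh7.
Count: 1.

1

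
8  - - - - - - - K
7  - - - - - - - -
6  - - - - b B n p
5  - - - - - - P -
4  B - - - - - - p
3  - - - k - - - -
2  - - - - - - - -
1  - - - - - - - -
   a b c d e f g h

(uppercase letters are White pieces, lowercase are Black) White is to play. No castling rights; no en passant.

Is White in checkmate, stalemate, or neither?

neither

White to move; white king on h8.
In check: yes, from the black knight on g6.
Legal moves for White: Kh7, Kg7.
White is in check but has 2 legal moves → neither.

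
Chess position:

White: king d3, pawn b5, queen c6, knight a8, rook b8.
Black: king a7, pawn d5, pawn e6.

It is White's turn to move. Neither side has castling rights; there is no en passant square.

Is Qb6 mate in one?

After Qb6: black king on a7; in check: yes, from the white queen on b6.
King squares — a6: attacked by Pb5; b6: attacked by Na8; b7: attacked by Qb6; a8: attacked by Rb8; b8: attacked by Qb6.
Black has no legal moves → checkmate.

yes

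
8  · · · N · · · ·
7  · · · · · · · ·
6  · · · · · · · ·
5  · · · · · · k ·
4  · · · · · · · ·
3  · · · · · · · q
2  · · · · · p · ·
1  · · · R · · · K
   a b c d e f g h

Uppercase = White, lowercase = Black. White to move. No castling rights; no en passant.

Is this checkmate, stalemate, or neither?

White to move; white king on h1.
In check: yes, from the black queen on h3.
King squares — g1: attacked by Pf2; g2: attacked by Qh3; h2: attacked by Qh3.
Legal moves for White: none.
In check with no legal moves → checkmate.

checkmate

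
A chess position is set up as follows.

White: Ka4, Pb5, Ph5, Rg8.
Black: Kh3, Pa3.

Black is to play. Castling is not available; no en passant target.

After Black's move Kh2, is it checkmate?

no

After Kh2: white king on a4; in check: no.
White is not in check, so this cannot be checkmate.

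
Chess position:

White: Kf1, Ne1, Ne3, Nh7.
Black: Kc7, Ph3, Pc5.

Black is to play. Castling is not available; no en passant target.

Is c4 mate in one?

no

After c4: white king on f1; in check: no.
White is not in check, so this cannot be checkmate.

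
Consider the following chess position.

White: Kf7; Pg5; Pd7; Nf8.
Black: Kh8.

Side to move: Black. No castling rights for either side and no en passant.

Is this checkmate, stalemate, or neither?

Black to move; black king on h8.
In check: no.
King squares — g7: attacked by Kf7; h7: attacked by Nf8; g8: attacked by Kf7.
Legal moves for Black: none.
Not in check and no legal moves → stalemate.

stalemate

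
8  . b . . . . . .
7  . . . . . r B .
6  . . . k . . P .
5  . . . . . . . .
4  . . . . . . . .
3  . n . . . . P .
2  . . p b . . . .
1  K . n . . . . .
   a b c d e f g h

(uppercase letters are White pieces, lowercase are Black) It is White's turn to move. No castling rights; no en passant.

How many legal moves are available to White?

1

White to move; king on a1.
In check: yes, from the black knight on b3.
Legal moves: Kb2.
Count: 1.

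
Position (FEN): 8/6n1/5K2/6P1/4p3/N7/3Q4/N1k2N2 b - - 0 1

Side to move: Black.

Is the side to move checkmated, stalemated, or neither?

Black to move; black king on c1.
In check: yes, from the white queen on d2.
King squares — b1: attacked by Na3; d1: attacked by Qd2; b2: attacked by Qd2; c2: attacked by Na1; d2: attacked by Nf1.
Legal moves for Black: none.
In check with no legal moves → checkmate.

checkmate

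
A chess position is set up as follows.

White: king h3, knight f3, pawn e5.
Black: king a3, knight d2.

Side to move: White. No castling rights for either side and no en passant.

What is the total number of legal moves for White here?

13

White to move; king on h3.
In check: no.
Legal moves: Kh4, Kg4, Kg3, Kh2, Kg2, Ng5, Nh4, Nd4, Nh2, Nxd2, Ng1, Ne1, e6.
Count: 13.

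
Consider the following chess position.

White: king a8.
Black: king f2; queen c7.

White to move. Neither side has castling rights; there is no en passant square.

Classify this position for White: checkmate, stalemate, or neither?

White to move; white king on a8.
In check: no.
King squares — a7: attacked by Qc7; b7: attacked by Qc7; b8: attacked by Qc7.
Legal moves for White: none.
Not in check and no legal moves → stalemate.

stalemate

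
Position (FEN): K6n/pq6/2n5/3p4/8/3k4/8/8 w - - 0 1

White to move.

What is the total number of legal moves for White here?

White to move; king on a8.
In check: yes, from the black queen on b7.
Legal moves: Kxb7.
Count: 1.

1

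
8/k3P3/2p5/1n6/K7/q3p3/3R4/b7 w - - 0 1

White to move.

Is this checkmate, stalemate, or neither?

White to move; white king on a4.
In check: yes, from the black queen on a3.
King squares — a3: attacked by Nb5; b3: attacked by Qa3; b4: attacked by Qa3; a5: attacked by Qa3; b5: attacked by Pc6.
Legal moves for White: none.
In check with no legal moves → checkmate.

checkmate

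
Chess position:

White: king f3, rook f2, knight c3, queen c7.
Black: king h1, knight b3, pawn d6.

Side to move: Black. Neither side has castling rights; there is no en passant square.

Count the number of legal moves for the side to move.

Black to move; king on h1.
In check: no.
Legal moves: Nc5, Na5, Nd4+, Nd2+, Nc1, Na1, Kg1, d5.
Count: 8.

8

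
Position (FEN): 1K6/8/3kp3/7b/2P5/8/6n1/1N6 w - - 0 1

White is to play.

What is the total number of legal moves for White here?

White to move; king on b8.
In check: no.
Legal moves: Kc8, Ka8, Kb7, Ka7, Nc3, Na3, Nd2, c5+.
Count: 8.

8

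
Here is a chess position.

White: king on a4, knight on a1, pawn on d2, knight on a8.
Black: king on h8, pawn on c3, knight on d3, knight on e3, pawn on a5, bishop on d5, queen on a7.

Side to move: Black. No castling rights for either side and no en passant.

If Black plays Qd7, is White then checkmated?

After Qd7: white king on a4; in check: yes, from the black queen on d7.
White has 2 legal replies: Kxa5, Ka3.
In check but a legal move exists → not checkmate.

no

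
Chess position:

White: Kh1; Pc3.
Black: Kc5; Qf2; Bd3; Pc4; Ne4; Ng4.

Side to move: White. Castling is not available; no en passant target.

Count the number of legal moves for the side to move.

0

White to move; king on h1.
In check: no.
Legal moves: none.
Count: 0.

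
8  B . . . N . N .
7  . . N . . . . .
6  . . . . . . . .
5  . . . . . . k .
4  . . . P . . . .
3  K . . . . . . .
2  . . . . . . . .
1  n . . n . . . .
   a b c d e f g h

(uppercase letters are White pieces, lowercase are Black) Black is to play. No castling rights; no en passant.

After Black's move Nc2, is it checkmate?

no

After Nc2: white king on a3; in check: yes, from the black knight on c2.
White has 3 legal replies: Ka4, Kb3, Ka2.
In check but a legal move exists → not checkmate.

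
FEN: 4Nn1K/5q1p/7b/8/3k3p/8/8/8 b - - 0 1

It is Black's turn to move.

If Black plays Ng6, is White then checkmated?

After Ng6: white king on h8; in check: yes, from the black knight on g6.
King squares — g7: attacked by Bh6; h7: attacked by Qf7; g8: attacked by Qf7.
White has no legal moves → checkmate.

yes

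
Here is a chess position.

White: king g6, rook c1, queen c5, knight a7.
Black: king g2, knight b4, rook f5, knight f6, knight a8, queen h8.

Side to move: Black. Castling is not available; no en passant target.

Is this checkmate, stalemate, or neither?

neither

Black to move; black king on g2.
In check: no.
Legal moves for Black include: Qg8+, Qf8, Qe8+, Qd8, Qc8, Qb8, Qh7#, Qg7+, Qh6+, Qh5+, Qh4, Qh3, Qh2, Qh1, Nc7, Nb6, Ng8, Ne8, ... (list truncated; more exist).
Black has legal moves and is not in check → neither.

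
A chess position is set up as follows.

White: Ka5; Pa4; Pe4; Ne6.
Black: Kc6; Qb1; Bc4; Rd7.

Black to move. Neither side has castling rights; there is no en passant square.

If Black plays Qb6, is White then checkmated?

After Qb6: white king on a5; in check: yes, from the black queen on b6.
King squares — a4: own pawn; b4: attacked by Qb6; b5: attacked by Bc4; a6: attacked by Bc4; b6: attacked by Kc6.
White has no legal moves → checkmate.

yes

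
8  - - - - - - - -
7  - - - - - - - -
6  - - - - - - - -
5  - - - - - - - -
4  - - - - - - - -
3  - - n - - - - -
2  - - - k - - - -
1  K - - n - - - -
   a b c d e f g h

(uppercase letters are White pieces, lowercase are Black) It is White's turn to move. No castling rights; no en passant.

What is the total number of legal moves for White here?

White to move; king on a1.
In check: no.
Legal moves: none.
Count: 0.

0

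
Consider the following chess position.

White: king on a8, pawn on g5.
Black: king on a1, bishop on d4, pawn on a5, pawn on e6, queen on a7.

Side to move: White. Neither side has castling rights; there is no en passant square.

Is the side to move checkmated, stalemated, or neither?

White to move; white king on a8.
In check: yes, from the black queen on a7.
King squares — a7: attacked by Bd4; b7: attacked by Qa7; b8: attacked by Qa7.
Legal moves for White: none.
In check with no legal moves → checkmate.

checkmate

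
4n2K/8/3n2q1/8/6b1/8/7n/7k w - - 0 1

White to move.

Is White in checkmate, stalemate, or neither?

White to move; white king on h8.
In check: no.
King squares — g7: attacked by Qg6; h7: attacked by Qg6; g8: attacked by Qg6.
Legal moves for White: none.
Not in check and no legal moves → stalemate.

stalemate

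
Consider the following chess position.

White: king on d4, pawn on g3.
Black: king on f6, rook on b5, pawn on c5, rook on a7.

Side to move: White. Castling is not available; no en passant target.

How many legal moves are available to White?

6

White to move; king on d4.
In check: yes, from the black pawn on c5.
Legal moves: Kd5, Ke4, Kc4, Ke3, Kd3, Kc3.
Count: 6.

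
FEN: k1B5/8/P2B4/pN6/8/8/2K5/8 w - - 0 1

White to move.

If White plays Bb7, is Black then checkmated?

yes

After Bb7: black king on a8; in check: yes, from the white bishop on b7.
King squares — a7: attacked by Nb5; b7: attacked by Pa6; b8: attacked by Bd6.
Black has no legal moves → checkmate.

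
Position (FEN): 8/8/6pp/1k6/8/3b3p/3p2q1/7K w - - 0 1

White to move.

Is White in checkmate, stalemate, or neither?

White to move; white king on h1.
In check: yes, from the black queen on g2.
King squares — g1: attacked by Qg2; g2: attacked by Ph3; h2: attacked by Qg2.
Legal moves for White: none.
In check with no legal moves → checkmate.

checkmate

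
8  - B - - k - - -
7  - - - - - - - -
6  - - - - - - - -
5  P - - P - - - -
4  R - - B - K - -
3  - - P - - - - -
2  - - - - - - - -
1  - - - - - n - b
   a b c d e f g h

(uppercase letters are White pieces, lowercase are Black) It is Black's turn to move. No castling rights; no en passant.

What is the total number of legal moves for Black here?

13

Black to move; king on e8.
In check: no.
Legal moves: Kf8, Kd8, Kf7, Ke7, Kd7, Bxd5, Be4, Bf3, Bg2, Ng3, Ne3, Nh2, Nd2.
Count: 13.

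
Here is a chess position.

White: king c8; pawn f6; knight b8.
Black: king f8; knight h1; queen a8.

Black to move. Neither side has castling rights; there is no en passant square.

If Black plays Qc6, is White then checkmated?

After Qc6: white king on c8; in check: yes, from the black queen on c6.
White has 2 legal replies: Kd8, Nxc6.
In check but a legal move exists → not checkmate.

no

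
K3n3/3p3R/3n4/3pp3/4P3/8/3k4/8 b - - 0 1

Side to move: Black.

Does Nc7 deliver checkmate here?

no

After Nc7: white king on a8; in check: yes, from the black knight on c7.
White has 2 legal replies: Kb8, Ka7.
In check but a legal move exists → not checkmate.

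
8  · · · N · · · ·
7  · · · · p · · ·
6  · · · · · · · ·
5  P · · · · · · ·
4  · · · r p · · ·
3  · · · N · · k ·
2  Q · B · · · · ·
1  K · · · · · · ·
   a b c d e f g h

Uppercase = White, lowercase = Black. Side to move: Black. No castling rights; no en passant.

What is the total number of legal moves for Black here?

Black to move; king on g3.
In check: no.
Legal moves: Rxd8, Rd7, Rd6, Rd5, Rc4, Rb4, Ra4, Rxd3, Kh4, Kg4, Kh3, Kf3, Kh2, Kg2, exd3, e6, e3, e5.
Count: 18.

18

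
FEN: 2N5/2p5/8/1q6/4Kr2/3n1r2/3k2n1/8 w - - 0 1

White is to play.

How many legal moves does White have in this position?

0

White to move; king on e4.
In check: yes, from the black rook on f4.
Legal moves: none.
Count: 0.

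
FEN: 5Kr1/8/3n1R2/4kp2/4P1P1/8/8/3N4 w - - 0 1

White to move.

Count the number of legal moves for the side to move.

2

White to move; king on f8.
In check: yes, from the black rook on g8.
Legal moves: Kxg8, Ke7.
Count: 2.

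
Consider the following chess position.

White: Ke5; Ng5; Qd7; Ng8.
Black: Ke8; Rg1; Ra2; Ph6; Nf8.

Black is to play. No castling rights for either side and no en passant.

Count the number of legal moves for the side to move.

Black to move; king on e8.
In check: yes, from the white queen on d7.
Legal moves: Kxd7, Nxd7+.
Count: 2.

2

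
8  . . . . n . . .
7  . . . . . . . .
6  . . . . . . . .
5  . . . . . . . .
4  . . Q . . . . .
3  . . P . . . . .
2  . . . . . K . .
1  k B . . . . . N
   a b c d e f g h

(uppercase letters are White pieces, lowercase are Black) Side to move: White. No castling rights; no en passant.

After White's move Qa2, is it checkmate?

After Qa2: black king on a1; in check: yes, from the white queen on a2.
King squares — b1: attacked by Qa2; a2: attacked by Bb1; b2: attacked by Qa2.
Black has no legal moves → checkmate.

yes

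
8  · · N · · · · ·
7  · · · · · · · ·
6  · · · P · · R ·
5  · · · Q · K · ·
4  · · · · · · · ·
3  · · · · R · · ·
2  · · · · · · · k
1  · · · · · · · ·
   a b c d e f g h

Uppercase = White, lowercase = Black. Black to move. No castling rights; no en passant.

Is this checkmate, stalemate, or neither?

stalemate

Black to move; black king on h2.
In check: no.
King squares — g1: attacked by Rg6; h1: attacked by Qd5; g2: attacked by Qd5; g3: attacked by Re3; h3: attacked by Re3.
Legal moves for Black: none.
Not in check and no legal moves → stalemate.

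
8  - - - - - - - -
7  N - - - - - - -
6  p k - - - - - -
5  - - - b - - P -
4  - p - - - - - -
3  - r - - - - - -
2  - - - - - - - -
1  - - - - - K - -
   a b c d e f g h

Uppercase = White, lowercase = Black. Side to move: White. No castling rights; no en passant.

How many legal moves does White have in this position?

8

White to move; king on f1.
In check: no.
Legal moves: Nc8+, Nc6, Nb5, Kf2, Ke2, Kg1, Ke1, g6.
Count: 8.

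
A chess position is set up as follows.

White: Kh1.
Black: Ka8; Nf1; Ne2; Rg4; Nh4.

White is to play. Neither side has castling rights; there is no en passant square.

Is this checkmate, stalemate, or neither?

White to move; white king on h1.
In check: no.
King squares — g1: attacked by Ne2; g2: attacked by Rg4; h2: attacked by Nf1.
Legal moves for White: none.
Not in check and no legal moves → stalemate.

stalemate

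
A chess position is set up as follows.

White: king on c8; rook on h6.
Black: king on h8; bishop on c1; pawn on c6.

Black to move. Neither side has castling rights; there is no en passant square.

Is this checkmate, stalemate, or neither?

Black to move; black king on h8.
In check: yes, from the white rook on h6.
King squares — g7: available; h7: attacked by Rh6; g8: available.
Legal moves for Black: Kg8, Kg7, Bxh6.
Black is in check but has 3 legal moves → neither.

neither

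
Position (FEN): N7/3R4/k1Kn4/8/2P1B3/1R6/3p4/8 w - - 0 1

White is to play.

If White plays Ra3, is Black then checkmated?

yes

After Ra3: black king on a6; in check: yes, from the white rook on a3.
King squares — a5: attacked by Ra3; b5: attacked by Pc4; b6: attacked by Kc6; a7: attacked by Ra3; b7: attacked by Kc6.
Black has no legal moves → checkmate.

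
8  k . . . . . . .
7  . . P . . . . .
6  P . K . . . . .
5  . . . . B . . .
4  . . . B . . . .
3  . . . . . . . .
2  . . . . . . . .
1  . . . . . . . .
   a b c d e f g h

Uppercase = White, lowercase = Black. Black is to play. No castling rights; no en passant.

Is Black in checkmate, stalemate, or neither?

Black to move; black king on a8.
In check: no.
King squares — a7: attacked by Bd4; b7: attacked by Pa6; b8: attacked by Pc7.
Legal moves for Black: none.
Not in check and no legal moves → stalemate.

stalemate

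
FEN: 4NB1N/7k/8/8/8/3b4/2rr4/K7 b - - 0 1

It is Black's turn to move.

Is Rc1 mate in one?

After Rc1: white king on a1; in check: yes, from the black rook on c1.
King squares — b1: attacked by Rc1; a2: attacked by Rd2; b2: attacked by Rd2.
White has no legal moves → checkmate.

yes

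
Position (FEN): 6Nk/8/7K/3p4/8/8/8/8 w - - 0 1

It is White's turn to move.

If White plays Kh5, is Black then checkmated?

After Kh5: black king on h8; in check: no.
Black is not in check, so this cannot be checkmate.

no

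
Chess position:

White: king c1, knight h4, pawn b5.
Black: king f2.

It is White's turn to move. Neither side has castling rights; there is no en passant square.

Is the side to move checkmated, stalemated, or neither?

neither

White to move; white king on c1.
In check: no.
Legal moves for White: Ng6, Nf5, Nf3, Ng2, Kd2, Kc2, Kb2, Kd1, Kb1, b6.
White has 10 legal moves and is not in check → neither.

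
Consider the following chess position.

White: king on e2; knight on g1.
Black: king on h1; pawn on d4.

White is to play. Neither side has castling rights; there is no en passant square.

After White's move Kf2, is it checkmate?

After Kf2: black king on h1; in check: no.
Black is not in check, so this cannot be checkmate.

no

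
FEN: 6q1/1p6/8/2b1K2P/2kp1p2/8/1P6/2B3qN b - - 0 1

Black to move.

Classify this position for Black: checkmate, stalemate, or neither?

neither

Black to move; black king on c4.
In check: no.
Legal moves for Black include: Qh8+, Qf8, Qe8+, Qd8, Qc8, Qb8+, Qa8, Qh7, Q8g7+, Qf7, Q8g6, Qe6+, Q8g5+, Qd5+, Q8g4, Q8g3, Q8g2, Bf8, ... (list truncated; more exist).
Black has legal moves and is not in check → neither.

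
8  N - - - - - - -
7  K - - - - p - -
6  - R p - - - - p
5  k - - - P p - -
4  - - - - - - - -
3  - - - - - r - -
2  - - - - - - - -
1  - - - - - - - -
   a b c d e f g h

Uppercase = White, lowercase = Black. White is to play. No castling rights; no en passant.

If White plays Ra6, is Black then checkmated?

After Ra6: black king on a5; in check: yes, from the white rook on a6.
Black has 2 legal replies: Kb5, Kb4.
In check but a legal move exists → not checkmate.

no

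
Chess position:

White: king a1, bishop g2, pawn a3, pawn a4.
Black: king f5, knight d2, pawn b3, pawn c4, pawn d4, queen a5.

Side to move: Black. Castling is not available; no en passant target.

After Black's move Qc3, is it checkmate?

yes

After Qc3: white king on a1; in check: yes, from the black queen on c3.
King squares — b1: attacked by Nd2; a2: attacked by Pb3; b2: attacked by Qc3.
White has no legal moves → checkmate.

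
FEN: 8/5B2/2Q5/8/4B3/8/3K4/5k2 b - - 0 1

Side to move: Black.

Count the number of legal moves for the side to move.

2

Black to move; king on f1.
In check: no.
Legal moves: Kf2, Kg1.
Count: 2.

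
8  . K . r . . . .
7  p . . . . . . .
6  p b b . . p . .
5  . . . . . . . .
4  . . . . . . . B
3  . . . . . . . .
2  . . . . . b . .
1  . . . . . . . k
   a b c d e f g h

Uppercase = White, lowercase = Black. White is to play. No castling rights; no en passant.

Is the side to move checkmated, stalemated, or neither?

White to move; white king on b8.
In check: yes, from the black rook on d8.
King squares — a7: attacked by Bb6; b7: attacked by Bc6; c7: attacked by Bb6; a8: attacked by Bc6; c8: attacked by Rd8.
Legal moves for White: none.
In check with no legal moves → checkmate.

checkmate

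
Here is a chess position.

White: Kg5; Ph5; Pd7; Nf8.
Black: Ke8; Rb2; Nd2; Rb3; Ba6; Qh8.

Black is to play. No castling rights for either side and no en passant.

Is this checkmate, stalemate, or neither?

Black to move; black king on e8.
In check: yes, from the white pawn on d7.
Legal moves for Black: Kxf8, Kd8, Kf7, Ke7.
Black is in check but has 4 legal moves → neither.

neither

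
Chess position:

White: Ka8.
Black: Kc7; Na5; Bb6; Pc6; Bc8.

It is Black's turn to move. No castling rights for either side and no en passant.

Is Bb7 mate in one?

yes

After Bb7: white king on a8; in check: yes, from the black bishop on b7.
King squares — a7: attacked by Bb6; b7: attacked by Na5; b8: attacked by Kc7.
White has no legal moves → checkmate.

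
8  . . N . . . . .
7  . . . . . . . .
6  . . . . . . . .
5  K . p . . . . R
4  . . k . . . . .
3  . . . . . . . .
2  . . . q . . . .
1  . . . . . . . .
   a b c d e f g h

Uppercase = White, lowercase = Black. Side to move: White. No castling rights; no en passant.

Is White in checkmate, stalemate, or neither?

neither

White to move; white king on a5.
In check: yes, from the black queen on d2.
King squares — a4: available; b4: attacked by Qd2; b5: attacked by Kc4; a6: available; b6: available.
Legal moves for White: Kb6, Ka6, Ka4.
White is in check but has 3 legal moves → neither.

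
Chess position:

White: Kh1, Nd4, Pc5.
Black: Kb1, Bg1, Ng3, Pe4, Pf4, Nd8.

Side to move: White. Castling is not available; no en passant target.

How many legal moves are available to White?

White to move; king on h1.
In check: yes, from the black knight on g3.
Legal moves: Kg2, Kxg1.
Count: 2.

2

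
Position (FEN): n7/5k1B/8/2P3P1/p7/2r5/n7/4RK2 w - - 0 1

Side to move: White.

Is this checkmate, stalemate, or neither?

White to move; white king on f1.
In check: no.
Legal moves for White include: Bg8+, Bg6+, Bf5, Be4, Bd3, Bc2, Bb1, Kg2, Kf2, Ke2, Kg1, Re8, Re7+, Re6, Re5, Re4, Re3, Re2, ... (list truncated; more exist).
White has legal moves and is not in check → neither.

neither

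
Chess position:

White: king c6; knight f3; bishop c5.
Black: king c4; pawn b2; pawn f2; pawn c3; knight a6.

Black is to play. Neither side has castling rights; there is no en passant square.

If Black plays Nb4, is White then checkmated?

After Nb4: white king on c6; in check: yes, from the black knight on b4.
White has 6 legal replies: Kd7, Kc7, Kb7, Kd6, Kb6, Bxb4.
In check but a legal move exists → not checkmate.

no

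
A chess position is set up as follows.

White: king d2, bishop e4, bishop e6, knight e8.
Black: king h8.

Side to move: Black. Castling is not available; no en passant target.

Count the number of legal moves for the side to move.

0

Black to move; king on h8.
In check: no.
Legal moves: none.
Count: 0.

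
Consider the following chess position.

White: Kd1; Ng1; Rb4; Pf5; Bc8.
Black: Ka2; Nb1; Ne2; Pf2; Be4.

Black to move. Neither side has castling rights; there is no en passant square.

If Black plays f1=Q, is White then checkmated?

After f1=Q: white king on d1; in check: yes, from the black queen on f1.
King squares — c1: attacked by Qf1; e1: attacked by Qf1; c2: attacked by Be4; d2: attacked by Nb1; e2: attacked by Qf1.
White has no legal moves → checkmate.

yes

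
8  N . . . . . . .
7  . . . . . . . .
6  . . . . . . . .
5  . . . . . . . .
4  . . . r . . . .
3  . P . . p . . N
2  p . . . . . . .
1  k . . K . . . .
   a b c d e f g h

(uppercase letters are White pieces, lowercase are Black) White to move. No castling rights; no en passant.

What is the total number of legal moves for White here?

White to move; king on d1.
In check: yes, from the black rook on d4.
Legal moves: Ke2, Kc2, Ke1, Kc1.
Count: 4.

4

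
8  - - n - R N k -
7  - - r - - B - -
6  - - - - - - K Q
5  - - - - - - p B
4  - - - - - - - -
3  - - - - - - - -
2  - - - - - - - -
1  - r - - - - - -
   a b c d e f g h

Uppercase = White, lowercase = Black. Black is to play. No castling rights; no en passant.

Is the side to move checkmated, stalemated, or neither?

Black to move; black king on g8.
In check: yes, from the white bishop on f7.
King squares — f7: attacked by Kg6; g7: attacked by Kg6; h7: attacked by Kg6; f8: attacked by Qh6; h8: attacked by Qh6.
Legal moves for Black: Rxf7.
Black is in check but has 1 legal move → neither.

neither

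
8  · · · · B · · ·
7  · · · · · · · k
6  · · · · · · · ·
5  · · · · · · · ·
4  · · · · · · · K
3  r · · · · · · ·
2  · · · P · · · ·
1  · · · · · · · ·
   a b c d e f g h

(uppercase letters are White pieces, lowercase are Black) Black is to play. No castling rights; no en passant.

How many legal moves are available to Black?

18

Black to move; king on h7.
In check: no.
Legal moves: Kh8, Kg8, Kg7, Kh6, Ra8, Ra7, Ra6, Ra5, Ra4+, Rh3+, Rg3, Rf3, Re3, Rd3, Rc3, Rb3, Ra2, Ra1.
Count: 18.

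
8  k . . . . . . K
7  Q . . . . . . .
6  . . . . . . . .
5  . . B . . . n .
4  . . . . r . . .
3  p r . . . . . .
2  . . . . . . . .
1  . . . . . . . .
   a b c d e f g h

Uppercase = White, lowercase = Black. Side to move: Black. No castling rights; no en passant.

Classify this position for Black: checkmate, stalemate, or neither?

checkmate

Black to move; black king on a8.
In check: yes, from the white queen on a7.
King squares — a7: attacked by Bc5; b7: attacked by Qa7; b8: attacked by Qa7.
Legal moves for Black: none.
In check with no legal moves → checkmate.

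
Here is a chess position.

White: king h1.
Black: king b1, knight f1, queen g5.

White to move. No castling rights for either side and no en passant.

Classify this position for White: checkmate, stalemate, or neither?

stalemate

White to move; white king on h1.
In check: no.
King squares — g1: attacked by Qg5; g2: attacked by Qg5; h2: attacked by Nf1.
Legal moves for White: none.
Not in check and no legal moves → stalemate.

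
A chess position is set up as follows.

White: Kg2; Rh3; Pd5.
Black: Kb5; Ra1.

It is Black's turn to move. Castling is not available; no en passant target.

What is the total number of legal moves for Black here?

21

Black to move; king on b5.
In check: no.
Legal moves: Kb6, Ka6, Kc5, Ka5, Kc4, Kb4, Ka4, Ra8, Ra7, Ra6, Ra5, Ra4, Ra3, Ra2+, Rh1, Rg1+, Rf1, Re1, Rd1, Rc1, Rb1.
Count: 21.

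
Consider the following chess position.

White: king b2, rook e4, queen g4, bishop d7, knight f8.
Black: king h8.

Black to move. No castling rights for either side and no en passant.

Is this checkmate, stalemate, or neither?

stalemate

Black to move; black king on h8.
In check: no.
King squares — g7: attacked by Qg4; h7: attacked by Nf8; g8: attacked by Qg4.
Legal moves for Black: none.
Not in check and no legal moves → stalemate.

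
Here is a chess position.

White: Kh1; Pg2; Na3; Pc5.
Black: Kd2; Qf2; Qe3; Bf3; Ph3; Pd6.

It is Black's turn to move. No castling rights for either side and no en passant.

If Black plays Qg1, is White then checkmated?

After Qg1: white king on h1; in check: yes, from the black queen on g1.
King squares — g1: attacked by Qe3; g2: own pawn; h2: attacked by Qg1.
White has no legal moves → checkmate.

yes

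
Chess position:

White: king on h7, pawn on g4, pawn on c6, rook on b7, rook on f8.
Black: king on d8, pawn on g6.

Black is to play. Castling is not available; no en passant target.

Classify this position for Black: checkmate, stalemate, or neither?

checkmate

Black to move; black king on d8.
In check: yes, from the white rook on f8.
King squares — c7: attacked by Rb7; d7: attacked by Pc6; e7: attacked by Rb7; c8: attacked by Rf8; e8: attacked by Rf8.
Legal moves for Black: none.
In check with no legal moves → checkmate.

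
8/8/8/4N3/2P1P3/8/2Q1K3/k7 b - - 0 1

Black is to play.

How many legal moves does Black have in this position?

Black to move; king on a1.
In check: no.
Legal moves: none.
Count: 0.

0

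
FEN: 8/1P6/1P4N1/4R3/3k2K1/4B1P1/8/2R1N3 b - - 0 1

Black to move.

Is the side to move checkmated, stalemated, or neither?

checkmate

Black to move; black king on d4.
In check: yes, from the white bishop on e3.
King squares — c3: attacked by Rc1; d3: attacked by Ne1; e3: attacked by Re5; c4: attacked by Rc1; e4: attacked by Re5; c5: attacked by Rc1; d5: attacked by Re5; e5: attacked by Ng6.
Legal moves for Black: none.
In check with no legal moves → checkmate.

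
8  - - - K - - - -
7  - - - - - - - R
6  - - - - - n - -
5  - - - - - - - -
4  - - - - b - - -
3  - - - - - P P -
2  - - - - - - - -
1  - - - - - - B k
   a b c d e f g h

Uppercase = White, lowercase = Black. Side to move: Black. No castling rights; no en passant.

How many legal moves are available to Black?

Black to move; king on h1.
In check: yes, from the white rook on h7.
Legal moves: Kg2, Kxg1, Nxh7, Nh5, Bxh7.
Count: 5.

5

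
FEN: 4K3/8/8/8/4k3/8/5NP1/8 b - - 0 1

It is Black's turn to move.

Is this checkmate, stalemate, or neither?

neither

Black to move; black king on e4.
In check: yes, from the white knight on f2.
King squares — d3: attacked by Nf2; e3: available; f3: attacked by Pg2; d4: available; f4: available; d5: available; e5: available; f5: available.
Legal moves for Black: Kf5, Ke5, Kd5, Kf4, Kd4, Ke3.
Black is in check but has 6 legal moves → neither.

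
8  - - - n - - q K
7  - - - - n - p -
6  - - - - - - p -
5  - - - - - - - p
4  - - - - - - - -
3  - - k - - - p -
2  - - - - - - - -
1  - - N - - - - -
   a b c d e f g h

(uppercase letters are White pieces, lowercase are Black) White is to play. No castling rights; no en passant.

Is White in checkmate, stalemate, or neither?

White to move; white king on h8.
In check: yes, from the black queen on g8.
King squares — g7: attacked by Qg8; h7: attacked by Qg8; g8: attacked by Ne7.
Legal moves for White: none.
In check with no legal moves → checkmate.

checkmate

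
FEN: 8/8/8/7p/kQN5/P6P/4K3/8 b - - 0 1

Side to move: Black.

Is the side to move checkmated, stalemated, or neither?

checkmate

Black to move; black king on a4.
In check: yes, from the white queen on b4.
King squares — a3: attacked by Qb4; b3: attacked by Qb4; b4: attacked by Pa3; a5: attacked by Qb4; b5: attacked by Qb4.
Legal moves for Black: none.
In check with no legal moves → checkmate.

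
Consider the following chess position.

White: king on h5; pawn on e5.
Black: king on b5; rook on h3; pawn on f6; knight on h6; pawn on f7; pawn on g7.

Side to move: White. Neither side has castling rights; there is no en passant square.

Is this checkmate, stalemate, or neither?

checkmate

White to move; white king on h5.
In check: yes, from the black rook on h3.
King squares — g4: attacked by Nh6; h4: attacked by Rh3; g5: attacked by Pf6; g6: attacked by Pf7; h6: attacked by Rh3.
Legal moves for White: none.
In check with no legal moves → checkmate.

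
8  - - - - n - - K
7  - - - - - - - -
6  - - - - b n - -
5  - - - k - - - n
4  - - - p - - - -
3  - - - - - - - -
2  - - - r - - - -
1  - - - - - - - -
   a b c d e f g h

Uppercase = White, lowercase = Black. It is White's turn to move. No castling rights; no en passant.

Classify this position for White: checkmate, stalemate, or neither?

White to move; white king on h8.
In check: no.
King squares — g7: attacked by Nh5; h7: attacked by Nf6; g8: attacked by Be6.
Legal moves for White: none.
Not in check and no legal moves → stalemate.

stalemate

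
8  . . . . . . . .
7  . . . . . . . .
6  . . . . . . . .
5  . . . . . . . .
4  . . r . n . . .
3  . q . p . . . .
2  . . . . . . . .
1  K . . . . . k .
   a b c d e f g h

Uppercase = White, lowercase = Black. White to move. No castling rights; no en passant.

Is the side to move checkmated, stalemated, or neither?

White to move; white king on a1.
In check: no.
King squares — b1: attacked by Qb3; a2: attacked by Qb3; b2: attacked by Qb3.
Legal moves for White: none.
Not in check and no legal moves → stalemate.

stalemate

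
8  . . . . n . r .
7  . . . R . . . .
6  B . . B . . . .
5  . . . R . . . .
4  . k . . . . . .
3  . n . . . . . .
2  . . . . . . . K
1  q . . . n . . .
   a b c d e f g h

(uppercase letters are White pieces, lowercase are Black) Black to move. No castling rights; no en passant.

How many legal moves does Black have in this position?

Black to move; king on b4.
In check: yes, from the white bishop on d6.
Legal moves: Ka4, Kc3, Nxd6, Nc5.
Count: 4.

4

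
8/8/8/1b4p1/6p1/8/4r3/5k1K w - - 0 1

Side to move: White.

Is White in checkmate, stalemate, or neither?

White to move; white king on h1.
In check: no.
King squares — g1: attacked by Kf1; g2: attacked by Kf1; h2: attacked by Re2.
Legal moves for White: none.
Not in check and no legal moves → stalemate.

stalemate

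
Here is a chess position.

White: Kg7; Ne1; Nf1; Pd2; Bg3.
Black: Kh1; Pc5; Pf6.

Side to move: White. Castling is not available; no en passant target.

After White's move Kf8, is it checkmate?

After Kf8: black king on h1; in check: no.
Black is not in check, so this cannot be checkmate.

no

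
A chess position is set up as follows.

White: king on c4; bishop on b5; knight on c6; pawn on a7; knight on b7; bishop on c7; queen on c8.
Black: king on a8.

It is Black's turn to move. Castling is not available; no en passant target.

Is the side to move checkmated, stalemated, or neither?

Black to move; black king on a8.
In check: yes, from the white queen on c8.
King squares — a7: attacked by Nc6; b7: attacked by Qc8; b8: attacked by Nc6.
Legal moves for Black: none.
In check with no legal moves → checkmate.

checkmate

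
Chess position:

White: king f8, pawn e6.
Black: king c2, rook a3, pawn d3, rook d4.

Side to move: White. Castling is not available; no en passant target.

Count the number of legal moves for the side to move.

6

White to move; king on f8.
In check: no.
Legal moves: Kg8, Ke8, Kg7, Kf7, Ke7, e7.
Count: 6.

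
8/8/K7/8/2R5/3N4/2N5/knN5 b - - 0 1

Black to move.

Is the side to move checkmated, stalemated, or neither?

Black to move; black king on a1.
In check: yes, from the white knight on c2.
King squares — b1: own knight; a2: attacked by Nc1; b2: attacked by Nd3.
Legal moves for Black: none.
In check with no legal moves → checkmate.

checkmate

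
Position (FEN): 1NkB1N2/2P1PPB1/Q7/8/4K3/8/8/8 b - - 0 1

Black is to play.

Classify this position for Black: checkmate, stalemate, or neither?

Black to move; black king on c8.
In check: yes, from the white queen on a6.
King squares — b7: attacked by Qa6; c7: attacked by Bd8; d7: attacked by Nb8; b8: attacked by Pc7; d8: attacked by Pc7.
Legal moves for Black: none.
In check with no legal moves → checkmate.

checkmate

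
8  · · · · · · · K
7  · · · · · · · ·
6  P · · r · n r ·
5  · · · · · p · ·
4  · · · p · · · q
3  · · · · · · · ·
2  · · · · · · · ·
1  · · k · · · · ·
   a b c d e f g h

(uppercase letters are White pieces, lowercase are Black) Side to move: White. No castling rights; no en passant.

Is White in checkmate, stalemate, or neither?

White to move; white king on h8.
In check: yes, from the black queen on h4.
King squares — g7: attacked by Rg6; h7: attacked by Qh4; g8: attacked by Nf6.
Legal moves for White: none.
In check with no legal moves → checkmate.

checkmate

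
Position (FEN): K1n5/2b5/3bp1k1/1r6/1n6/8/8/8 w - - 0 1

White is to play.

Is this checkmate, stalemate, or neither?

stalemate

White to move; white king on a8.
In check: no.
King squares — a7: attacked by Nc8; b7: attacked by Rb5; b8: attacked by Rb5.
Legal moves for White: none.
Not in check and no legal moves → stalemate.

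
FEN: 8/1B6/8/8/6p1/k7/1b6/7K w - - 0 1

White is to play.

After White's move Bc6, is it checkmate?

no

After Bc6: black king on a3; in check: no.
Black is not in check, so this cannot be checkmate.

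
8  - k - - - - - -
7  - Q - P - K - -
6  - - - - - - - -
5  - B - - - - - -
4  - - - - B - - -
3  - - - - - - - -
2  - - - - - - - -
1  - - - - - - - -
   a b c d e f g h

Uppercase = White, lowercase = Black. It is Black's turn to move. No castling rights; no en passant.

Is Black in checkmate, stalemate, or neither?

Black to move; black king on b8.
In check: yes, from the white queen on b7.
King squares — a7: attacked by Qb7; b7: attacked by Be4; c7: attacked by Qb7; a8: attacked by Qb7; c8: attacked by Qb7.
Legal moves for Black: none.
In check with no legal moves → checkmate.

checkmate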